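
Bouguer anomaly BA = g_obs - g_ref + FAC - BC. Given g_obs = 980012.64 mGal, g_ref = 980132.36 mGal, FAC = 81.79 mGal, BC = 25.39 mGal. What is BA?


BA = g_obs - g_ref + FAC - BC
= 980012.64 - 980132.36 + 81.79 - 25.39
= -63.32 mGal

-63.32


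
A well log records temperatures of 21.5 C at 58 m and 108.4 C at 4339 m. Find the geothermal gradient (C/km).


dT = 108.4 - 21.5 = 86.9 C
dz = 4339 - 58 = 4281 m
gradient = dT/dz * 1000 = 86.9/4281 * 1000 = 20.299 C/km

20.299


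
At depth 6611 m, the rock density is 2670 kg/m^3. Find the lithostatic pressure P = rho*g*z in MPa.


P = rho * g * z / 1e6
= 2670 * 9.81 * 6611 / 1e6
= 173159939.7 / 1e6
= 173.1599 MPa

173.1599


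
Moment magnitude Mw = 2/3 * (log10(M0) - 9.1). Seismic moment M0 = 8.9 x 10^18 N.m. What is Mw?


log10(M0) = log10(8.9 x 10^18) = 18.9494
Mw = 2/3 * (18.9494 - 9.1)
= 2/3 * 9.8494
= 6.57

6.57


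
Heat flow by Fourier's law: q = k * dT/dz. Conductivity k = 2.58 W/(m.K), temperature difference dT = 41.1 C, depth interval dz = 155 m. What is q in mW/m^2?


q = k * dT / dz * 1000
= 2.58 * 41.1 / 155 * 1000
= 0.684116 * 1000
= 684.1161 mW/m^2

684.1161


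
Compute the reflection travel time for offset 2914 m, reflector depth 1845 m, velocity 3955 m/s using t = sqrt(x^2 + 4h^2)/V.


x^2 + 4h^2 = 2914^2 + 4*1845^2 = 8491396 + 13616100 = 22107496
sqrt(22107496) = 4701.8609
t = 4701.8609 / 3955 = 1.1888 s

1.1888


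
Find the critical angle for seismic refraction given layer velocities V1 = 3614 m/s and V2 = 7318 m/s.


V1/V2 = 3614/7318 = 0.493851
theta_c = arcsin(0.493851) = 29.594 degrees

29.594


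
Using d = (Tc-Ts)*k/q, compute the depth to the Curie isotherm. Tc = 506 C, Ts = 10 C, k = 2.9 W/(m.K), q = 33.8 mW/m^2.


T_Curie - T_surf = 506 - 10 = 496 C
Convert q to W/m^2: 33.8 mW/m^2 = 0.0338 W/m^2
d = 496 * 2.9 / 0.0338 = 42556.21 m

42556.21


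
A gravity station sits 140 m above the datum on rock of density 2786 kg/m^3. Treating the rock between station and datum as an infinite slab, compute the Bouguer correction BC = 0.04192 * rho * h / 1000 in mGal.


BC = 0.04192 * rho * h / 1000
= 0.04192 * 2786 * 140 / 1000
= 16.3505 mGal

16.3505


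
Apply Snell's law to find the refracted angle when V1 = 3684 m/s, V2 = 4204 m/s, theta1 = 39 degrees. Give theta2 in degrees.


sin(theta1) = sin(39 deg) = 0.62932
sin(theta2) = V2/V1 * sin(theta1) = 4204/3684 * 0.62932 = 0.71815
theta2 = arcsin(0.71815) = 45.9019 degrees

45.9019


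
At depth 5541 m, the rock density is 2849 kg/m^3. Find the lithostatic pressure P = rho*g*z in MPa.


P = rho * g * z / 1e6
= 2849 * 9.81 * 5541 / 1e6
= 154863691.29 / 1e6
= 154.8637 MPa

154.8637


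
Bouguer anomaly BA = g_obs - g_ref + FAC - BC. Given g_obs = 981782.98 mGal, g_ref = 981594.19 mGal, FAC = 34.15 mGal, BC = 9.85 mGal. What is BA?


BA = g_obs - g_ref + FAC - BC
= 981782.98 - 981594.19 + 34.15 - 9.85
= 213.09 mGal

213.09


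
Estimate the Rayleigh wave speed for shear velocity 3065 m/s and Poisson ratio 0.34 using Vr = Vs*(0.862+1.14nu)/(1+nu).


Numerator factor = 0.862 + 1.14*0.34 = 1.2496
Denominator = 1 + 0.34 = 1.34
Vr = 3065 * 1.2496 / 1.34 = 2858.23 m/s

2858.23


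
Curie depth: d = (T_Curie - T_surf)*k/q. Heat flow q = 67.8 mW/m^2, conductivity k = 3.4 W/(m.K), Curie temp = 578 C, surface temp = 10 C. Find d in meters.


T_Curie - T_surf = 578 - 10 = 568 C
Convert q to W/m^2: 67.8 mW/m^2 = 0.0678 W/m^2
d = 568 * 3.4 / 0.0678 = 28483.78 m

28483.78


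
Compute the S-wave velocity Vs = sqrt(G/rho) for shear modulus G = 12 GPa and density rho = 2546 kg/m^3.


Convert G to Pa: G = 12e9 Pa
Compute G/rho = 12e9 / 2546 = 4713275.7266
Vs = sqrt(4713275.7266) = 2171.01 m/s

2171.01


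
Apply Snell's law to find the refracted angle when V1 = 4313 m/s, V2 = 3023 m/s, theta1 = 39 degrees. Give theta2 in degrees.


sin(theta1) = sin(39 deg) = 0.62932
sin(theta2) = V2/V1 * sin(theta1) = 3023/4313 * 0.62932 = 0.441093
theta2 = arcsin(0.441093) = 26.1737 degrees

26.1737


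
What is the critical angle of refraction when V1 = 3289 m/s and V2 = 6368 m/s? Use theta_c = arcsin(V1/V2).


V1/V2 = 3289/6368 = 0.516489
theta_c = arcsin(0.516489) = 31.097 degrees

31.097


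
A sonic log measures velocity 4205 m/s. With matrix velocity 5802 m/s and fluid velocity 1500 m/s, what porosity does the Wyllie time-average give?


1/V - 1/Vm = 1/4205 - 1/5802 = 6.546e-05
1/Vf - 1/Vm = 1/1500 - 1/5802 = 0.00049431
phi = 6.546e-05 / 0.00049431 = 0.1324

0.1324


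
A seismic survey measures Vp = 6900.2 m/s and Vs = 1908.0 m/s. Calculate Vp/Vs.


Vp/Vs = 6900.2 / 1908.0
= 3.6165

3.6165


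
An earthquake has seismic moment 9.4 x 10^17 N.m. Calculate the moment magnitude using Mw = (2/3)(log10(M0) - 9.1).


log10(M0) = log10(9.4 x 10^17) = 17.9731
Mw = 2/3 * (17.9731 - 9.1)
= 2/3 * 8.8731
= 5.92

5.92


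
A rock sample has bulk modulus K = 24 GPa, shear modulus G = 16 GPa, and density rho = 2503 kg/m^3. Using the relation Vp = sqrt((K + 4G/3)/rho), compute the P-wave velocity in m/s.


First compute the effective modulus:
K + 4G/3 = 24e9 + 4*16e9/3 = 45333333333.33 Pa
Then divide by density:
45333333333.33 / 2503 = 18111599.414 Pa/(kg/m^3)
Take the square root:
Vp = sqrt(18111599.414) = 4255.77 m/s

4255.77


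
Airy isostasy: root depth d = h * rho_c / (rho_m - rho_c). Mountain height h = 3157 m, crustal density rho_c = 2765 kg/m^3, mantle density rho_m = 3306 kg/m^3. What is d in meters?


rho_m - rho_c = 3306 - 2765 = 541
d = 3157 * 2765 / 541
= 8729105 / 541
= 16135.13 m

16135.13


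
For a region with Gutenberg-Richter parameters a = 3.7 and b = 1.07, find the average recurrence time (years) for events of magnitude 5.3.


log10(N) = 3.7 - 1.07*5.3 = -1.971
N = 10^-1.971 = 0.010691
T = 1/N = 1/0.010691 = 93.5406 years

93.5406


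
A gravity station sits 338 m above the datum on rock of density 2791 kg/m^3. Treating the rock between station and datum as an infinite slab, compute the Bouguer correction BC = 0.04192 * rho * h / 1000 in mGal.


BC = 0.04192 * rho * h / 1000
= 0.04192 * 2791 * 338 / 1000
= 39.5456 mGal

39.5456


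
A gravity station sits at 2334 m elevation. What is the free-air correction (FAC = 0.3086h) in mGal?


FAC = 0.3086 * h
= 0.3086 * 2334
= 720.2724 mGal

720.2724


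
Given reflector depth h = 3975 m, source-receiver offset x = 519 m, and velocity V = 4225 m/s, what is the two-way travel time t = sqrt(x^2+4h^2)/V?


x^2 + 4h^2 = 519^2 + 4*3975^2 = 269361 + 63202500 = 63471861
sqrt(63471861) = 7966.9229
t = 7966.9229 / 4225 = 1.8857 s

1.8857


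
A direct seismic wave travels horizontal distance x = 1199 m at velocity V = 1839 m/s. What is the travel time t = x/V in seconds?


t = x / V
= 1199 / 1839
= 0.652 s

0.652


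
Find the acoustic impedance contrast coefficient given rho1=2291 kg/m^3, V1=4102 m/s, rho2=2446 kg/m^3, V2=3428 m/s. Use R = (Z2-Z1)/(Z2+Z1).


Z1 = 2291 * 4102 = 9397682
Z2 = 2446 * 3428 = 8384888
R = (8384888 - 9397682) / (8384888 + 9397682) = -1012794 / 17782570 = -0.057

-0.057


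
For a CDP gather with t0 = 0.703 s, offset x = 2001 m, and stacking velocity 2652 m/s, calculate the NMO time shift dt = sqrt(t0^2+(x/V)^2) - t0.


x/Vnmo = 2001/2652 = 0.754525
(x/Vnmo)^2 = 0.569308
t0^2 = 0.494209
sqrt(0.494209 + 0.569308) = 1.03127
dt = 1.03127 - 0.703 = 0.32827

0.32827


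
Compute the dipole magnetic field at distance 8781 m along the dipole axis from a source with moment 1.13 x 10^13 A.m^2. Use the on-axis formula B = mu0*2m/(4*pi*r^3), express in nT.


m = 1.13 x 10^13 = 11300000000000 A.m^2
2m = 22600000000000 A.m^2
r^3 = 8781^3 = 677067443541
B = (4pi*10^-7) * 22600000000000 / (4*pi * 677067443541) * 1e9
= 28399997.588452 / 8508280426452.91 * 1e9
= 3337.9245 nT

3337.9245


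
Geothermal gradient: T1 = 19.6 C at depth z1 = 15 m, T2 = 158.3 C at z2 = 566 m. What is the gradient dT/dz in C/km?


dT = 158.3 - 19.6 = 138.7 C
dz = 566 - 15 = 551 m
gradient = dT/dz * 1000 = 138.7/551 * 1000 = 251.7241 C/km

251.7241


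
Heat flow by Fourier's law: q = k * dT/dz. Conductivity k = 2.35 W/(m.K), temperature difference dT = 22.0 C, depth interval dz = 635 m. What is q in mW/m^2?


q = k * dT / dz * 1000
= 2.35 * 22.0 / 635 * 1000
= 0.081417 * 1000
= 81.4173 mW/m^2

81.4173


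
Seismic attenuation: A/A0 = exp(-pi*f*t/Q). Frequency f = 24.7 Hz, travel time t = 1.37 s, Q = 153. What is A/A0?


pi*f*t/Q = pi*24.7*1.37/153 = 0.694826
A/A0 = exp(-0.694826) = 0.499161

0.499161


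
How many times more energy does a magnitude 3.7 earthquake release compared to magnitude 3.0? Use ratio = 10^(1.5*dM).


M2 - M1 = 3.7 - 3.0 = 0.7
1.5 * 0.7 = 1.05
ratio = 10^1.05 = 11.22

11.22


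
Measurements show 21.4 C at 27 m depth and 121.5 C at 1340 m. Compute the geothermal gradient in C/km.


dT = 121.5 - 21.4 = 100.1 C
dz = 1340 - 27 = 1313 m
gradient = dT/dz * 1000 = 100.1/1313 * 1000 = 76.2376 C/km

76.2376


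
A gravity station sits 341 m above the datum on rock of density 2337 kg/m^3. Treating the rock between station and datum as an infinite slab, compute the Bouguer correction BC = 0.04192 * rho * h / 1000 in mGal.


BC = 0.04192 * rho * h / 1000
= 0.04192 * 2337 * 341 / 1000
= 33.4068 mGal

33.4068


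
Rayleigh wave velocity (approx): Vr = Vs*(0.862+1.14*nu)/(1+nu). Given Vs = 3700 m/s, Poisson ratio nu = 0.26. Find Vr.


Numerator factor = 0.862 + 1.14*0.26 = 1.1584
Denominator = 1 + 0.26 = 1.26
Vr = 3700 * 1.1584 / 1.26 = 3401.65 m/s

3401.65


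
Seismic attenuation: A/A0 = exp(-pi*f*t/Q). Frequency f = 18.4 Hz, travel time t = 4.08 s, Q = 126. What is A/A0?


pi*f*t/Q = pi*18.4*4.08/126 = 1.871791
A/A0 = exp(-1.871791) = 0.153848

0.153848


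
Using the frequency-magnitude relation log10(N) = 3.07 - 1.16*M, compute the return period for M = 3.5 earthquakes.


log10(N) = 3.07 - 1.16*3.5 = -0.99
N = 10^-0.99 = 0.102329
T = 1/N = 1/0.102329 = 9.7724 years

9.7724


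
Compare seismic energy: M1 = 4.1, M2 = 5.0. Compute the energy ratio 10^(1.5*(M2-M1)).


M2 - M1 = 5.0 - 4.1 = 0.9
1.5 * 0.9 = 1.35
ratio = 10^1.35 = 22.39

22.39


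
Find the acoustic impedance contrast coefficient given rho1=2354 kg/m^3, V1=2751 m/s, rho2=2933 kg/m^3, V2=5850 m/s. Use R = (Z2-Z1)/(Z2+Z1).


Z1 = 2354 * 2751 = 6475854
Z2 = 2933 * 5850 = 17158050
R = (17158050 - 6475854) / (17158050 + 6475854) = 10682196 / 23633904 = 0.452

0.452


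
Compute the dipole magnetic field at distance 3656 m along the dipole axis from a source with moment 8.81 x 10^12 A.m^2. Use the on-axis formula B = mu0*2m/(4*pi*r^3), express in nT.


m = 8.81 x 10^12 = 8810000000000 A.m^2
2m = 17620000000000 A.m^2
r^3 = 3656^3 = 48867324416
B = (4pi*10^-7) * 17620000000000 / (4*pi * 48867324416) * 1e9
= 22141945.022501 / 614084909543.58 * 1e9
= 36056.8134 nT

36056.8134


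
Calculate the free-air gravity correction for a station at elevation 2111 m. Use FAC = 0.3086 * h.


FAC = 0.3086 * h
= 0.3086 * 2111
= 651.4546 mGal

651.4546


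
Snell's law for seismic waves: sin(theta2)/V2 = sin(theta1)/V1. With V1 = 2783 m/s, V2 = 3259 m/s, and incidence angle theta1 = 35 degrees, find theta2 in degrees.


sin(theta1) = sin(35 deg) = 0.573576
sin(theta2) = V2/V1 * sin(theta1) = 3259/2783 * 0.573576 = 0.67168
theta2 = arcsin(0.67168) = 42.1969 degrees

42.1969


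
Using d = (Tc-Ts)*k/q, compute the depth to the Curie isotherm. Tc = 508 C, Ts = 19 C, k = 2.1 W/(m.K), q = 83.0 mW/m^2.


T_Curie - T_surf = 508 - 19 = 489 C
Convert q to W/m^2: 83.0 mW/m^2 = 0.083 W/m^2
d = 489 * 2.1 / 0.083 = 12372.29 m

12372.29


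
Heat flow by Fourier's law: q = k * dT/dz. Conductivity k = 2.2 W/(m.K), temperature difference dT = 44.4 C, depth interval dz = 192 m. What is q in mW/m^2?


q = k * dT / dz * 1000
= 2.2 * 44.4 / 192 * 1000
= 0.50875 * 1000
= 508.75 mW/m^2

508.75


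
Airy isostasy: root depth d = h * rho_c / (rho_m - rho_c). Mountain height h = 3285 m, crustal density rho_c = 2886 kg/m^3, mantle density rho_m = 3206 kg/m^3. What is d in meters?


rho_m - rho_c = 3206 - 2886 = 320
d = 3285 * 2886 / 320
= 9480510 / 320
= 29626.59 m

29626.59


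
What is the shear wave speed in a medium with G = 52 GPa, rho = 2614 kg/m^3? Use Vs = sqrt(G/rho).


Convert G to Pa: G = 52e9 Pa
Compute G/rho = 52e9 / 2614 = 19892884.4682
Vs = sqrt(19892884.4682) = 4460.14 m/s

4460.14


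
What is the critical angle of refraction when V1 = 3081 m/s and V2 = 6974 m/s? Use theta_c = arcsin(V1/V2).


V1/V2 = 3081/6974 = 0.441784
theta_c = arcsin(0.441784) = 26.2177 degrees

26.2177


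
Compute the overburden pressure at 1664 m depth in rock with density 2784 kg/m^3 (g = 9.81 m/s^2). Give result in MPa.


P = rho * g * z / 1e6
= 2784 * 9.81 * 1664 / 1e6
= 45445570.56 / 1e6
= 45.4456 MPa

45.4456


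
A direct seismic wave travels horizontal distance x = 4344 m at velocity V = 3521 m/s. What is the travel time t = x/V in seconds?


t = x / V
= 4344 / 3521
= 1.2337 s

1.2337


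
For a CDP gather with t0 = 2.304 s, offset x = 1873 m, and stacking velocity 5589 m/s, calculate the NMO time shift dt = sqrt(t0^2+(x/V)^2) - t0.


x/Vnmo = 1873/5589 = 0.335123
(x/Vnmo)^2 = 0.112307
t0^2 = 5.308416
sqrt(5.308416 + 0.112307) = 2.328245
dt = 2.328245 - 2.304 = 0.024245

0.024245


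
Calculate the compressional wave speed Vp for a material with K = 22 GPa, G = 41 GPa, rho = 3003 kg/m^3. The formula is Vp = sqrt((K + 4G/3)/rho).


First compute the effective modulus:
K + 4G/3 = 22e9 + 4*41e9/3 = 76666666666.67 Pa
Then divide by density:
76666666666.67 / 3003 = 25530025.53 Pa/(kg/m^3)
Take the square root:
Vp = sqrt(25530025.53) = 5052.72 m/s

5052.72


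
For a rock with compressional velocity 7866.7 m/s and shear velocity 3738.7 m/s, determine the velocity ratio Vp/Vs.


Vp/Vs = 7866.7 / 3738.7
= 2.1041

2.1041


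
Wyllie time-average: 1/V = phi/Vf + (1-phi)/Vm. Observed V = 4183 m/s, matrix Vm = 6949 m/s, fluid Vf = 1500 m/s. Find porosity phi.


1/V - 1/Vm = 1/4183 - 1/6949 = 9.516e-05
1/Vf - 1/Vm = 1/1500 - 1/6949 = 0.00052276
phi = 9.516e-05 / 0.00052276 = 0.182

0.182


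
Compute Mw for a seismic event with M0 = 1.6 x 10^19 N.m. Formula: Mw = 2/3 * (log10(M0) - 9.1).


log10(M0) = log10(1.6 x 10^19) = 19.2041
Mw = 2/3 * (19.2041 - 9.1)
= 2/3 * 10.1041
= 6.74

6.74


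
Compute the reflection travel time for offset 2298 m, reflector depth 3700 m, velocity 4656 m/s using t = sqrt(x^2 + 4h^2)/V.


x^2 + 4h^2 = 2298^2 + 4*3700^2 = 5280804 + 54760000 = 60040804
sqrt(60040804) = 7748.6001
t = 7748.6001 / 4656 = 1.6642 s

1.6642


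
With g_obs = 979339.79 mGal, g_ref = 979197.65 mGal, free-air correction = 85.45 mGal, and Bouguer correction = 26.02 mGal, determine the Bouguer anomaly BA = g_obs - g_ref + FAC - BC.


BA = g_obs - g_ref + FAC - BC
= 979339.79 - 979197.65 + 85.45 - 26.02
= 201.57 mGal

201.57


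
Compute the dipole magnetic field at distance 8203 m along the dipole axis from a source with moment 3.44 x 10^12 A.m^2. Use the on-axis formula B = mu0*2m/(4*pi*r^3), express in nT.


m = 3.44 x 10^12 = 3440000000000 A.m^2
2m = 6880000000000 A.m^2
r^3 = 8203^3 = 551973381427
B = (4pi*10^-7) * 6880000000000 / (4*pi * 551973381427) * 1e9
= 8645662.982679 / 6936302080272.72 * 1e9
= 1246.4369 nT

1246.4369


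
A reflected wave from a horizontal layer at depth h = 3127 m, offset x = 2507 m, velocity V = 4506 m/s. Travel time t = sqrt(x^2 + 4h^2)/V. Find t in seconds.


x^2 + 4h^2 = 2507^2 + 4*3127^2 = 6285049 + 39112516 = 45397565
sqrt(45397565) = 6737.7715
t = 6737.7715 / 4506 = 1.4953 s

1.4953


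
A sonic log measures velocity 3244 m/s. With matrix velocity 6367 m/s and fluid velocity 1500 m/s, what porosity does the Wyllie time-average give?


1/V - 1/Vm = 1/3244 - 1/6367 = 0.0001512
1/Vf - 1/Vm = 1/1500 - 1/6367 = 0.00050961
phi = 0.0001512 / 0.00050961 = 0.2967

0.2967


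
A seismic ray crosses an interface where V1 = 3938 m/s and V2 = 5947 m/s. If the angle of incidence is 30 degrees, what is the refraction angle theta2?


sin(theta1) = sin(30 deg) = 0.5
sin(theta2) = V2/V1 * sin(theta1) = 5947/3938 * 0.5 = 0.755079
theta2 = arcsin(0.755079) = 49.0322 degrees

49.0322


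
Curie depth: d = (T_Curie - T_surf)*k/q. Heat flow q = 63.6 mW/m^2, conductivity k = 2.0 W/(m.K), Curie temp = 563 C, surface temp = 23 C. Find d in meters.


T_Curie - T_surf = 563 - 23 = 540 C
Convert q to W/m^2: 63.6 mW/m^2 = 0.0636 W/m^2
d = 540 * 2.0 / 0.0636 = 16981.13 m

16981.13


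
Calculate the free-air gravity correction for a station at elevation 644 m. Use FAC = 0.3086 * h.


FAC = 0.3086 * h
= 0.3086 * 644
= 198.7384 mGal

198.7384


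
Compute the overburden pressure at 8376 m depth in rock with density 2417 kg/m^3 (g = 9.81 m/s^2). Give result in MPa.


P = rho * g * z / 1e6
= 2417 * 9.81 * 8376 / 1e6
= 198601409.52 / 1e6
= 198.6014 MPa

198.6014


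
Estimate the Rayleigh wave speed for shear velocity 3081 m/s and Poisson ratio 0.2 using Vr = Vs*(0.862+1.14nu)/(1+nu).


Numerator factor = 0.862 + 1.14*0.2 = 1.09
Denominator = 1 + 0.2 = 1.2
Vr = 3081 * 1.09 / 1.2 = 2798.57 m/s

2798.57


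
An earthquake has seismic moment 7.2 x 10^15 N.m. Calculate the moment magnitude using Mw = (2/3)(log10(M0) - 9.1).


log10(M0) = log10(7.2 x 10^15) = 15.8573
Mw = 2/3 * (15.8573 - 9.1)
= 2/3 * 6.7573
= 4.5

4.5


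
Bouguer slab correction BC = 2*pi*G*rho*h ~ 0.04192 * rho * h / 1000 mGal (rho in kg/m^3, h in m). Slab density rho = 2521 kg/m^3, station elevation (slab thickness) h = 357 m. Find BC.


BC = 0.04192 * rho * h / 1000
= 0.04192 * 2521 * 357 / 1000
= 37.7279 mGal

37.7279


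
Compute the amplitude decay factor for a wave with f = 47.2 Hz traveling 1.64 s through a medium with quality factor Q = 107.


pi*f*t/Q = pi*47.2*1.64/107 = 2.272751
A/A0 = exp(-2.272751) = 0.103028

0.103028


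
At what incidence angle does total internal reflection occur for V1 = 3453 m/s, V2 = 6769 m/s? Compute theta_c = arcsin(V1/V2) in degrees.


V1/V2 = 3453/6769 = 0.51012
theta_c = arcsin(0.51012) = 30.6718 degrees

30.6718


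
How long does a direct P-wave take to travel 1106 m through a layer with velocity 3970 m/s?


t = x / V
= 1106 / 3970
= 0.2786 s

0.2786


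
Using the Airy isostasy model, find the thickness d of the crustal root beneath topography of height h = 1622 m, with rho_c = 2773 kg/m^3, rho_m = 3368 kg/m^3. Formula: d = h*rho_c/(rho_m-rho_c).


rho_m - rho_c = 3368 - 2773 = 595
d = 1622 * 2773 / 595
= 4497806 / 595
= 7559.34 m

7559.34


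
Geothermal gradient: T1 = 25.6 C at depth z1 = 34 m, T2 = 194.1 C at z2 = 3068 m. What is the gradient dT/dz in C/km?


dT = 194.1 - 25.6 = 168.5 C
dz = 3068 - 34 = 3034 m
gradient = dT/dz * 1000 = 168.5/3034 * 1000 = 55.5372 C/km

55.5372


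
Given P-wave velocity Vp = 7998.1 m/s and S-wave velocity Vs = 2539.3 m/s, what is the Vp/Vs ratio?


Vp/Vs = 7998.1 / 2539.3
= 3.1497

3.1497


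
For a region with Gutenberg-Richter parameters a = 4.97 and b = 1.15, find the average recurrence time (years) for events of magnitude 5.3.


log10(N) = 4.97 - 1.15*5.3 = -1.125
N = 10^-1.125 = 0.074989
T = 1/N = 1/0.074989 = 13.3352 years

13.3352


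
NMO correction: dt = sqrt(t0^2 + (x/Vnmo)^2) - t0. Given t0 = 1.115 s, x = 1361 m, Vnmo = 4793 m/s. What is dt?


x/Vnmo = 1361/4793 = 0.283956
(x/Vnmo)^2 = 0.080631
t0^2 = 1.243225
sqrt(1.243225 + 0.080631) = 1.150589
dt = 1.150589 - 1.115 = 0.035589

0.035589


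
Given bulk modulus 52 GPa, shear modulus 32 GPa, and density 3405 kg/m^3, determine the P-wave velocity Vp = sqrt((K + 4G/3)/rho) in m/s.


First compute the effective modulus:
K + 4G/3 = 52e9 + 4*32e9/3 = 94666666666.67 Pa
Then divide by density:
94666666666.67 / 3405 = 27802251.5908 Pa/(kg/m^3)
Take the square root:
Vp = sqrt(27802251.5908) = 5272.78 m/s

5272.78


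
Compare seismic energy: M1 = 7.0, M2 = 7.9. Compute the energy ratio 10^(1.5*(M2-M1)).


M2 - M1 = 7.9 - 7.0 = 0.9
1.5 * 0.9 = 1.35
ratio = 10^1.35 = 22.39

22.39


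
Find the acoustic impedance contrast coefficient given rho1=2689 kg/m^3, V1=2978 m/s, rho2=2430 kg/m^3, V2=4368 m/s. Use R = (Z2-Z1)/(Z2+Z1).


Z1 = 2689 * 2978 = 8007842
Z2 = 2430 * 4368 = 10614240
R = (10614240 - 8007842) / (10614240 + 8007842) = 2606398 / 18622082 = 0.14

0.14


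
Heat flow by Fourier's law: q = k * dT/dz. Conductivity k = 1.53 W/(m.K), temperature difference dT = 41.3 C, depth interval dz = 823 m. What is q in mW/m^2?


q = k * dT / dz * 1000
= 1.53 * 41.3 / 823 * 1000
= 0.076779 * 1000
= 76.7789 mW/m^2

76.7789


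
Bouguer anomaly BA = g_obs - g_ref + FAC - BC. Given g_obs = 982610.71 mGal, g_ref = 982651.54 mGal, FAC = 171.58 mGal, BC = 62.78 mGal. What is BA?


BA = g_obs - g_ref + FAC - BC
= 982610.71 - 982651.54 + 171.58 - 62.78
= 67.97 mGal

67.97


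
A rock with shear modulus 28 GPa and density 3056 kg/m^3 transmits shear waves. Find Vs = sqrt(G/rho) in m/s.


Convert G to Pa: G = 28e9 Pa
Compute G/rho = 28e9 / 3056 = 9162303.6649
Vs = sqrt(9162303.6649) = 3026.93 m/s

3026.93


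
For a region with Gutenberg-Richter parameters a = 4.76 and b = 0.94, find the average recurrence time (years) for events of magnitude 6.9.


log10(N) = 4.76 - 0.94*6.9 = -1.726
N = 10^-1.726 = 0.018793
T = 1/N = 1/0.018793 = 53.2108 years

53.2108


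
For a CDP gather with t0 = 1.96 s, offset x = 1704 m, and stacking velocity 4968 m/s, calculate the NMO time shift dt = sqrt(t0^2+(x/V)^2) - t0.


x/Vnmo = 1704/4968 = 0.342995
(x/Vnmo)^2 = 0.117646
t0^2 = 3.8416
sqrt(3.8416 + 0.117646) = 1.989785
dt = 1.989785 - 1.96 = 0.029785

0.029785


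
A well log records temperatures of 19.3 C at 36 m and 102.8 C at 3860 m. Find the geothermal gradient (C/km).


dT = 102.8 - 19.3 = 83.5 C
dz = 3860 - 36 = 3824 m
gradient = dT/dz * 1000 = 83.5/3824 * 1000 = 21.8358 C/km

21.8358


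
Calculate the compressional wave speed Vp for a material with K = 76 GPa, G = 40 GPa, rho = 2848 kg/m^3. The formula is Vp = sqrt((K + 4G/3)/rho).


First compute the effective modulus:
K + 4G/3 = 76e9 + 4*40e9/3 = 129333333333.33 Pa
Then divide by density:
129333333333.33 / 2848 = 45411985.0187 Pa/(kg/m^3)
Take the square root:
Vp = sqrt(45411985.0187) = 6738.84 m/s

6738.84


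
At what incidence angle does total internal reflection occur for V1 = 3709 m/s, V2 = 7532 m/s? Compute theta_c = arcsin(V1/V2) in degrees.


V1/V2 = 3709/7532 = 0.492432
theta_c = arcsin(0.492432) = 29.5006 degrees

29.5006


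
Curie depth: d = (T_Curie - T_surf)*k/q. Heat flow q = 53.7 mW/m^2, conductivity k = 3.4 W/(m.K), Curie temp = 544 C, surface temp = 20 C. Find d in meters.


T_Curie - T_surf = 544 - 20 = 524 C
Convert q to W/m^2: 53.7 mW/m^2 = 0.0537 W/m^2
d = 524 * 3.4 / 0.0537 = 33176.91 m

33176.91


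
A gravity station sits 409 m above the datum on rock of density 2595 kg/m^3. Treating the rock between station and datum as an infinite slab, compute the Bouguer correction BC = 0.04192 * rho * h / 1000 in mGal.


BC = 0.04192 * rho * h / 1000
= 0.04192 * 2595 * 409 / 1000
= 44.492 mGal

44.492


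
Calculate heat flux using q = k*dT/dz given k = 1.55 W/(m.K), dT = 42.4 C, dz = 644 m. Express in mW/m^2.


q = k * dT / dz * 1000
= 1.55 * 42.4 / 644 * 1000
= 0.10205 * 1000
= 102.0497 mW/m^2

102.0497


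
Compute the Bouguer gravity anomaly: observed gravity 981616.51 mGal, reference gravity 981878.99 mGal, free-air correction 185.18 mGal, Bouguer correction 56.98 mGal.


BA = g_obs - g_ref + FAC - BC
= 981616.51 - 981878.99 + 185.18 - 56.98
= -134.28 mGal

-134.28


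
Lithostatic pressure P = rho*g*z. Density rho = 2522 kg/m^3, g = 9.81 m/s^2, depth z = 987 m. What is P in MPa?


P = rho * g * z / 1e6
= 2522 * 9.81 * 987 / 1e6
= 24419189.34 / 1e6
= 24.4192 MPa

24.4192


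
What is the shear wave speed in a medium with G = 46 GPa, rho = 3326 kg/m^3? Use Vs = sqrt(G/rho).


Convert G to Pa: G = 46e9 Pa
Compute G/rho = 46e9 / 3326 = 13830426.9393
Vs = sqrt(13830426.9393) = 3718.93 m/s

3718.93


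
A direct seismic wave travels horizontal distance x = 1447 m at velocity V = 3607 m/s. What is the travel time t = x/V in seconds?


t = x / V
= 1447 / 3607
= 0.4012 s

0.4012


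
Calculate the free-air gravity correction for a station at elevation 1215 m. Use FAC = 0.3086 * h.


FAC = 0.3086 * h
= 0.3086 * 1215
= 374.949 mGal

374.949


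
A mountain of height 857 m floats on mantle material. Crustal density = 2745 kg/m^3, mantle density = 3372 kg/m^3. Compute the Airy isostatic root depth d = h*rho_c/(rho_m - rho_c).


rho_m - rho_c = 3372 - 2745 = 627
d = 857 * 2745 / 627
= 2352465 / 627
= 3751.94 m

3751.94


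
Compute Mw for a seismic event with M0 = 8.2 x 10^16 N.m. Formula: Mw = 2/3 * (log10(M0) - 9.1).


log10(M0) = log10(8.2 x 10^16) = 16.9138
Mw = 2/3 * (16.9138 - 9.1)
= 2/3 * 7.8138
= 5.21

5.21


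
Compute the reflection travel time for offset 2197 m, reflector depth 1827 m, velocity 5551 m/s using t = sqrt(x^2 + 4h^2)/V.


x^2 + 4h^2 = 2197^2 + 4*1827^2 = 4826809 + 13351716 = 18178525
sqrt(18178525) = 4263.6281
t = 4263.6281 / 5551 = 0.7681 s

0.7681


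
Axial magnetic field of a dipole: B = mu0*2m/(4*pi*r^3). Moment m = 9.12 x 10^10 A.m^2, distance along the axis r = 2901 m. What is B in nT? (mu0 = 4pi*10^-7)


m = 9.12 x 10^10 = 91200000000 A.m^2
2m = 182400000000 A.m^2
r^3 = 2901^3 = 24414238701
B = (4pi*10^-7) * 182400000000 / (4*pi * 24414238701) * 1e9
= 229210.600006 / 306798371784.2 * 1e9
= 747.105 nT

747.105


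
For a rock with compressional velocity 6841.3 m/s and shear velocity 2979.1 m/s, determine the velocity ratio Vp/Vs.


Vp/Vs = 6841.3 / 2979.1
= 2.2964

2.2964


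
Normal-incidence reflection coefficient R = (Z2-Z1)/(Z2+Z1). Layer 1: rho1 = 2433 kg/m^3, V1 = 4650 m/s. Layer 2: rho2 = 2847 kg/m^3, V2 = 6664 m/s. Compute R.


Z1 = 2433 * 4650 = 11313450
Z2 = 2847 * 6664 = 18972408
R = (18972408 - 11313450) / (18972408 + 11313450) = 7658958 / 30285858 = 0.2529

0.2529


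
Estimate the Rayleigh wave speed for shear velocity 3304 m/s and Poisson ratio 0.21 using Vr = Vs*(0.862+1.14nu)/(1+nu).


Numerator factor = 0.862 + 1.14*0.21 = 1.1014
Denominator = 1 + 0.21 = 1.21
Vr = 3304 * 1.1014 / 1.21 = 3007.46 m/s

3007.46


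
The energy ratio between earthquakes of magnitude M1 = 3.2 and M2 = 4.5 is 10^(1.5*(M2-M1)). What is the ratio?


M2 - M1 = 4.5 - 3.2 = 1.3
1.5 * 1.3 = 1.95
ratio = 10^1.95 = 89.13

89.13


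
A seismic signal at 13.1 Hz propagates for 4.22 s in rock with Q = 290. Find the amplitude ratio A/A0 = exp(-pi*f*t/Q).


pi*f*t/Q = pi*13.1*4.22/290 = 0.598874
A/A0 = exp(-0.598874) = 0.54943

0.54943


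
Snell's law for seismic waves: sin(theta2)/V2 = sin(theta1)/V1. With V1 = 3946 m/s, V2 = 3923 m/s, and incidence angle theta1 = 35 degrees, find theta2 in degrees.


sin(theta1) = sin(35 deg) = 0.573576
sin(theta2) = V2/V1 * sin(theta1) = 3923/3946 * 0.573576 = 0.570233
theta2 = arcsin(0.570233) = 34.7665 degrees

34.7665


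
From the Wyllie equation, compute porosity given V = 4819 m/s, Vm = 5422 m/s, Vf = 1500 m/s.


1/V - 1/Vm = 1/4819 - 1/5422 = 2.308e-05
1/Vf - 1/Vm = 1/1500 - 1/5422 = 0.00048223
phi = 2.308e-05 / 0.00048223 = 0.0479

0.0479


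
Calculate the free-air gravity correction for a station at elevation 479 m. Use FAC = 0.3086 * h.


FAC = 0.3086 * h
= 0.3086 * 479
= 147.8194 mGal

147.8194


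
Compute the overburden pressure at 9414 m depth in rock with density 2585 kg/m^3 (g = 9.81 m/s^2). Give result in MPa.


P = rho * g * z / 1e6
= 2585 * 9.81 * 9414 / 1e6
= 238728213.9 / 1e6
= 238.7282 MPa

238.7282


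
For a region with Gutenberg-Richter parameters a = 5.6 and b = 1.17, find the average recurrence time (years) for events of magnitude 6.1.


log10(N) = 5.6 - 1.17*6.1 = -1.537
N = 10^-1.537 = 0.02904
T = 1/N = 1/0.02904 = 34.435 years

34.435


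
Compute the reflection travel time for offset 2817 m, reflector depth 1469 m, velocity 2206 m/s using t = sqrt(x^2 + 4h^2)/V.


x^2 + 4h^2 = 2817^2 + 4*1469^2 = 7935489 + 8631844 = 16567333
sqrt(16567333) = 4070.2989
t = 4070.2989 / 2206 = 1.8451 s

1.8451


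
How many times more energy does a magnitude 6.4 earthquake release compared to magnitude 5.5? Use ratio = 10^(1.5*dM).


M2 - M1 = 6.4 - 5.5 = 0.9
1.5 * 0.9 = 1.35
ratio = 10^1.35 = 22.39

22.39


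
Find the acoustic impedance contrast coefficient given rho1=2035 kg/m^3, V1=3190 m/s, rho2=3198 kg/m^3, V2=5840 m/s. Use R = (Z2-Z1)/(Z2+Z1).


Z1 = 2035 * 3190 = 6491650
Z2 = 3198 * 5840 = 18676320
R = (18676320 - 6491650) / (18676320 + 6491650) = 12184670 / 25167970 = 0.4841

0.4841


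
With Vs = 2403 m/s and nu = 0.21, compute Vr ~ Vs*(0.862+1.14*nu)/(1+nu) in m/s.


Numerator factor = 0.862 + 1.14*0.21 = 1.1014
Denominator = 1 + 0.21 = 1.21
Vr = 2403 * 1.1014 / 1.21 = 2187.33 m/s

2187.33


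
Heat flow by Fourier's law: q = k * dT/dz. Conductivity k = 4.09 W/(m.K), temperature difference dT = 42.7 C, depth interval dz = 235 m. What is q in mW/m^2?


q = k * dT / dz * 1000
= 4.09 * 42.7 / 235 * 1000
= 0.743162 * 1000
= 743.1617 mW/m^2

743.1617


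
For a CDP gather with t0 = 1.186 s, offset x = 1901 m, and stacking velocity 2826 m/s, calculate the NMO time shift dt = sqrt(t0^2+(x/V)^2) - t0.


x/Vnmo = 1901/2826 = 0.672682
(x/Vnmo)^2 = 0.452501
t0^2 = 1.406596
sqrt(1.406596 + 0.452501) = 1.363487
dt = 1.363487 - 1.186 = 0.177487

0.177487


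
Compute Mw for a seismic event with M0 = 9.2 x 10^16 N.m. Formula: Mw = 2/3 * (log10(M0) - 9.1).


log10(M0) = log10(9.2 x 10^16) = 16.9638
Mw = 2/3 * (16.9638 - 9.1)
= 2/3 * 7.8638
= 5.24

5.24


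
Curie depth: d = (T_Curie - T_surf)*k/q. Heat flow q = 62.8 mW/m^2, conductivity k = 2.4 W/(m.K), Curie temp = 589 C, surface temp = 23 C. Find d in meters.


T_Curie - T_surf = 589 - 23 = 566 C
Convert q to W/m^2: 62.8 mW/m^2 = 0.0628 W/m^2
d = 566 * 2.4 / 0.0628 = 21630.57 m

21630.57


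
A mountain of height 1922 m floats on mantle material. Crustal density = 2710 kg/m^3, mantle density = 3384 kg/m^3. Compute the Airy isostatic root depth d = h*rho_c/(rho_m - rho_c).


rho_m - rho_c = 3384 - 2710 = 674
d = 1922 * 2710 / 674
= 5208620 / 674
= 7727.92 m

7727.92


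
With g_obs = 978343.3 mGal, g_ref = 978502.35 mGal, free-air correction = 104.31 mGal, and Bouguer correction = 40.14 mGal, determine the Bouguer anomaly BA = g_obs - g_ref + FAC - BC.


BA = g_obs - g_ref + FAC - BC
= 978343.3 - 978502.35 + 104.31 - 40.14
= -94.88 mGal

-94.88


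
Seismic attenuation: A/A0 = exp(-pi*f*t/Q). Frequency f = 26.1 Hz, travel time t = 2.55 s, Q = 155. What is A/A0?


pi*f*t/Q = pi*26.1*2.55/155 = 1.348959
A/A0 = exp(-1.348959) = 0.25951

0.25951


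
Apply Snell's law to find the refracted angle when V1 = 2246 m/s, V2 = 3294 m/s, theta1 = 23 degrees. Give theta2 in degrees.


sin(theta1) = sin(23 deg) = 0.390731
sin(theta2) = V2/V1 * sin(theta1) = 3294/2246 * 0.390731 = 0.573049
theta2 = arcsin(0.573049) = 34.9631 degrees

34.9631


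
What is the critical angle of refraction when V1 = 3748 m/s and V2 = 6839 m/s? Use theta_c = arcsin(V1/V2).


V1/V2 = 3748/6839 = 0.548033
theta_c = arcsin(0.548033) = 33.2322 degrees

33.2322


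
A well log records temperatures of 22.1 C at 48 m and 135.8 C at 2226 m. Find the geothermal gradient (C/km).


dT = 135.8 - 22.1 = 113.7 C
dz = 2226 - 48 = 2178 m
gradient = dT/dz * 1000 = 113.7/2178 * 1000 = 52.2039 C/km

52.2039


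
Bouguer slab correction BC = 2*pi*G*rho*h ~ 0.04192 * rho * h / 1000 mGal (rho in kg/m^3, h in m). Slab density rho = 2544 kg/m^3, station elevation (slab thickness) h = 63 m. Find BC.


BC = 0.04192 * rho * h / 1000
= 0.04192 * 2544 * 63 / 1000
= 6.7186 mGal

6.7186


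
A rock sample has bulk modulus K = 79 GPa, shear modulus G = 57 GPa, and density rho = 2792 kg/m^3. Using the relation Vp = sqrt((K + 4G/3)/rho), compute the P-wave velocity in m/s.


First compute the effective modulus:
K + 4G/3 = 79e9 + 4*57e9/3 = 155000000000.0 Pa
Then divide by density:
155000000000.0 / 2792 = 55515759.3123 Pa/(kg/m^3)
Take the square root:
Vp = sqrt(55515759.3123) = 7450.89 m/s

7450.89


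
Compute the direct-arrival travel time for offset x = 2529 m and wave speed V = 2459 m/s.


t = x / V
= 2529 / 2459
= 1.0285 s

1.0285


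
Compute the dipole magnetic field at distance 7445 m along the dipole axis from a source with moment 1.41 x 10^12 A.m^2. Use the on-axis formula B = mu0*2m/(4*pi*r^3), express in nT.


m = 1.41 x 10^12 = 1410000000000 A.m^2
2m = 2820000000000 A.m^2
r^3 = 7445^3 = 412661646125
B = (4pi*10^-7) * 2820000000000 / (4*pi * 412661646125) * 1e9
= 3543716.513249 / 5185659183538.28 * 1e9
= 683.3686 nT

683.3686


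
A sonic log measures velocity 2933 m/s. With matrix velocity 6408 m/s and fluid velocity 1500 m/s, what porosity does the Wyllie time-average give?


1/V - 1/Vm = 1/2933 - 1/6408 = 0.00018489
1/Vf - 1/Vm = 1/1500 - 1/6408 = 0.00051061
phi = 0.00018489 / 0.00051061 = 0.3621

0.3621


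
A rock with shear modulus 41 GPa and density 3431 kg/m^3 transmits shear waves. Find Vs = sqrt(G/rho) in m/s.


Convert G to Pa: G = 41e9 Pa
Compute G/rho = 41e9 / 3431 = 11949868.8429
Vs = sqrt(11949868.8429) = 3456.86 m/s

3456.86


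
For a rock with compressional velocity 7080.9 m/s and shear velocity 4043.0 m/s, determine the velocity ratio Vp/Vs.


Vp/Vs = 7080.9 / 4043.0
= 1.7514

1.7514


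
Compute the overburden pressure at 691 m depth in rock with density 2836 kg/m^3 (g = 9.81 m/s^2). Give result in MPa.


P = rho * g * z / 1e6
= 2836 * 9.81 * 691 / 1e6
= 19224421.56 / 1e6
= 19.2244 MPa

19.2244


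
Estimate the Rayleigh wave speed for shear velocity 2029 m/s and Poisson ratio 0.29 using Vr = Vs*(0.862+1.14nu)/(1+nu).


Numerator factor = 0.862 + 1.14*0.29 = 1.1926
Denominator = 1 + 0.29 = 1.29
Vr = 2029 * 1.1926 / 1.29 = 1875.8 m/s

1875.8


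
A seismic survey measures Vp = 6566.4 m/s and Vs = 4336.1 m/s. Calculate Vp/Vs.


Vp/Vs = 6566.4 / 4336.1
= 1.5144

1.5144


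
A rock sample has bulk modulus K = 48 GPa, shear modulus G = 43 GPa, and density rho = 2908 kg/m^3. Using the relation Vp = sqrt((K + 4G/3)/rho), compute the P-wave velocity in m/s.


First compute the effective modulus:
K + 4G/3 = 48e9 + 4*43e9/3 = 105333333333.33 Pa
Then divide by density:
105333333333.33 / 2908 = 36221916.552 Pa/(kg/m^3)
Take the square root:
Vp = sqrt(36221916.552) = 6018.46 m/s

6018.46


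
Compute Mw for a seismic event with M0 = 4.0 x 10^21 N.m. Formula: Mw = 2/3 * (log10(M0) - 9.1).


log10(M0) = log10(4.0 x 10^21) = 21.6021
Mw = 2/3 * (21.6021 - 9.1)
= 2/3 * 12.5021
= 8.33

8.33


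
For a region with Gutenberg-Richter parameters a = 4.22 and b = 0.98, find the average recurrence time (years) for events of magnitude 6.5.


log10(N) = 4.22 - 0.98*6.5 = -2.15
N = 10^-2.15 = 0.007079
T = 1/N = 1/0.007079 = 141.2538 years

141.2538


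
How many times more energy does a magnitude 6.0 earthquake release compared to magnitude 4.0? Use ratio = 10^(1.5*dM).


M2 - M1 = 6.0 - 4.0 = 2.0
1.5 * 2.0 = 3.0
ratio = 10^3.0 = 1000.0

1000.0


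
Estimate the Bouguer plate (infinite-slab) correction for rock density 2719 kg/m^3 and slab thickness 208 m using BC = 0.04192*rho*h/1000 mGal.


BC = 0.04192 * rho * h / 1000
= 0.04192 * 2719 * 208 / 1000
= 23.7079 mGal

23.7079


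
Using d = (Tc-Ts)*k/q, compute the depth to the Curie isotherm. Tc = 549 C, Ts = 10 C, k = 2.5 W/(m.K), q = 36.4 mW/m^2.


T_Curie - T_surf = 549 - 10 = 539 C
Convert q to W/m^2: 36.4 mW/m^2 = 0.0364 W/m^2
d = 539 * 2.5 / 0.0364 = 37019.23 m

37019.23


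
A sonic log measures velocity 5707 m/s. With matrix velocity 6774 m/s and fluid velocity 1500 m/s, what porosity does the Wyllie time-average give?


1/V - 1/Vm = 1/5707 - 1/6774 = 2.76e-05
1/Vf - 1/Vm = 1/1500 - 1/6774 = 0.00051904
phi = 2.76e-05 / 0.00051904 = 0.0532

0.0532


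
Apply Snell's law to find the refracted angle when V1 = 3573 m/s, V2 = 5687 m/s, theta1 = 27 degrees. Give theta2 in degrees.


sin(theta1) = sin(27 deg) = 0.45399
sin(theta2) = V2/V1 * sin(theta1) = 5687/3573 * 0.45399 = 0.722598
theta2 = arcsin(0.722598) = 46.2694 degrees

46.2694


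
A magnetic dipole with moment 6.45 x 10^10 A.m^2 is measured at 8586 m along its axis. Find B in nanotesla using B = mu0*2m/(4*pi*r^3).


m = 6.45 x 10^10 = 64500000000 A.m^2
2m = 129000000000 A.m^2
r^3 = 8586^3 = 632954734056
B = (4pi*10^-7) * 129000000000 / (4*pi * 632954734056) * 1e9
= 162106.180925 / 7953943770260.84 * 1e9
= 20.3806 nT

20.3806


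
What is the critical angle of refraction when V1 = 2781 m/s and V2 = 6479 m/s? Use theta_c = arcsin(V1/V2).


V1/V2 = 2781/6479 = 0.429233
theta_c = arcsin(0.429233) = 25.4189 degrees

25.4189


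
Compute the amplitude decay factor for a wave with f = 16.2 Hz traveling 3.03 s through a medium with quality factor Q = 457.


pi*f*t/Q = pi*16.2*3.03/457 = 0.337436
A/A0 = exp(-0.337436) = 0.713598

0.713598


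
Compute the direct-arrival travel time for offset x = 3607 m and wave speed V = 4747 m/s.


t = x / V
= 3607 / 4747
= 0.7598 s

0.7598


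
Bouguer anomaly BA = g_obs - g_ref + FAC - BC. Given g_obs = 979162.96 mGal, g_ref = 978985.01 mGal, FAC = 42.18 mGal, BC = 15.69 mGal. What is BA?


BA = g_obs - g_ref + FAC - BC
= 979162.96 - 978985.01 + 42.18 - 15.69
= 204.44 mGal

204.44


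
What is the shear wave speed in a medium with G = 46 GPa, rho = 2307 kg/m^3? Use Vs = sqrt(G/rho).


Convert G to Pa: G = 46e9 Pa
Compute G/rho = 46e9 / 2307 = 19939315.1279
Vs = sqrt(19939315.1279) = 4465.35 m/s

4465.35


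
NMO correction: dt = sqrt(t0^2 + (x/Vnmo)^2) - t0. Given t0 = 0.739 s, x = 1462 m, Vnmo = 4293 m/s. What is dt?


x/Vnmo = 1462/4293 = 0.340554
(x/Vnmo)^2 = 0.115977
t0^2 = 0.546121
sqrt(0.546121 + 0.115977) = 0.813694
dt = 0.813694 - 0.739 = 0.074694

0.074694


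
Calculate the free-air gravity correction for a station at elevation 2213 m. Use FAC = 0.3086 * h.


FAC = 0.3086 * h
= 0.3086 * 2213
= 682.9318 mGal

682.9318


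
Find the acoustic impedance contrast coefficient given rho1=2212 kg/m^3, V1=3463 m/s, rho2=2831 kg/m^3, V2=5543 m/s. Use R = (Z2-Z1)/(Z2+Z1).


Z1 = 2212 * 3463 = 7660156
Z2 = 2831 * 5543 = 15692233
R = (15692233 - 7660156) / (15692233 + 7660156) = 8032077 / 23352389 = 0.344

0.344


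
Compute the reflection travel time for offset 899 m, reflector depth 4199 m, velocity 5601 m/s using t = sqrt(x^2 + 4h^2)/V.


x^2 + 4h^2 = 899^2 + 4*4199^2 = 808201 + 70526404 = 71334605
sqrt(71334605) = 8445.9816
t = 8445.9816 / 5601 = 1.5079 s

1.5079


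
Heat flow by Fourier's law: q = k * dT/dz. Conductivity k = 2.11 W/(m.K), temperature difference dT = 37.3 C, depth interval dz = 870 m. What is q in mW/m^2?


q = k * dT / dz * 1000
= 2.11 * 37.3 / 870 * 1000
= 0.090463 * 1000
= 90.4632 mW/m^2

90.4632


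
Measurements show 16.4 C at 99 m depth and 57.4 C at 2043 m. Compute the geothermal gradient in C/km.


dT = 57.4 - 16.4 = 41.0 C
dz = 2043 - 99 = 1944 m
gradient = dT/dz * 1000 = 41.0/1944 * 1000 = 21.0905 C/km

21.0905


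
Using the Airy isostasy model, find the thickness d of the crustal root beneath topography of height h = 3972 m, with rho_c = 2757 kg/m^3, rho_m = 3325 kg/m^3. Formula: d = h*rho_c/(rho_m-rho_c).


rho_m - rho_c = 3325 - 2757 = 568
d = 3972 * 2757 / 568
= 10950804 / 568
= 19279.58 m

19279.58


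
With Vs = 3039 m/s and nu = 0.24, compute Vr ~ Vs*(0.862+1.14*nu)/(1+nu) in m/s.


Numerator factor = 0.862 + 1.14*0.24 = 1.1356
Denominator = 1 + 0.24 = 1.24
Vr = 3039 * 1.1356 / 1.24 = 2783.14 m/s

2783.14


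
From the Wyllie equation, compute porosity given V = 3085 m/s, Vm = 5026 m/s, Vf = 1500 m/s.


1/V - 1/Vm = 1/3085 - 1/5026 = 0.00012518
1/Vf - 1/Vm = 1/1500 - 1/5026 = 0.0004677
phi = 0.00012518 / 0.0004677 = 0.2677

0.2677
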